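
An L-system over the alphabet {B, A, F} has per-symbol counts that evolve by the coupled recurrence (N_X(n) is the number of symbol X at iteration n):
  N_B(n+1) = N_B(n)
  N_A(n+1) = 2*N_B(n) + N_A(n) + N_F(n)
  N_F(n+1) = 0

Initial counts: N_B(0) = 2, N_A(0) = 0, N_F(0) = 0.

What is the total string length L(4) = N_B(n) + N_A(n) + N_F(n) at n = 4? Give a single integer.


Step 0: N_B=2, N_A=0, N_F=0, L=2
Step 1: N_B=2, N_A=4, N_F=0, L=6
Step 2: N_B=2, N_A=8, N_F=0, L=10
Step 3: N_B=2, N_A=12, N_F=0, L=14
Step 4: N_B=2, N_A=16, N_F=0, L=18

Answer: 18


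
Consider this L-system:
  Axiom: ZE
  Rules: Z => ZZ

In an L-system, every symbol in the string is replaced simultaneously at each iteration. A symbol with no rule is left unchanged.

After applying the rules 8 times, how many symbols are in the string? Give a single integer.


Step 0: length = 2
Step 1: length = 3
Step 2: length = 5
Step 3: length = 9
Step 4: length = 17
Step 5: length = 33
Step 6: length = 65
Step 7: length = 129
Step 8: length = 257

Answer: 257


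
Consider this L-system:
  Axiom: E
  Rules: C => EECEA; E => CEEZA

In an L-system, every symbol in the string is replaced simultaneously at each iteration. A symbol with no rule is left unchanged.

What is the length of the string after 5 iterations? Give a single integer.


Answer: 625

Derivation:
Step 0: length = 1
Step 1: length = 5
Step 2: length = 17
Step 3: length = 57
Step 4: length = 189
Step 5: length = 625


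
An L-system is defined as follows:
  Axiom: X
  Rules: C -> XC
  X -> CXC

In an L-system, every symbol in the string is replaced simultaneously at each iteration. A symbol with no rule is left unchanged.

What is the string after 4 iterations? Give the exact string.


Step 0: X
Step 1: CXC
Step 2: XCCXCXC
Step 3: CXCXCXCCXCXCCXCXC
Step 4: XCCXCXCCXCXCCXCXCXCCXCXCCXCXCXCCXCXCCXCXC

Answer: XCCXCXCCXCXCCXCXCXCCXCXCCXCXCXCCXCXCCXCXC


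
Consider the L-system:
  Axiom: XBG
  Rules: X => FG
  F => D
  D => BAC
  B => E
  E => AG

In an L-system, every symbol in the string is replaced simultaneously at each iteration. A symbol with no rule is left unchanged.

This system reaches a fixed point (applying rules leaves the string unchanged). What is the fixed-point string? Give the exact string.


Step 0: XBG
Step 1: FGEG
Step 2: DGAGG
Step 3: BACGAGG
Step 4: EACGAGG
Step 5: AGACGAGG
Step 6: AGACGAGG  (unchanged — fixed point at step 5)

Answer: AGACGAGG


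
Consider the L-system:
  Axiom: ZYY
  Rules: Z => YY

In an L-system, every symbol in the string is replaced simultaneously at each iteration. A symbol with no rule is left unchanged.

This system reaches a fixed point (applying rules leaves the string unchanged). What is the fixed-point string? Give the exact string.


Answer: YYYY

Derivation:
Step 0: ZYY
Step 1: YYYY
Step 2: YYYY  (unchanged — fixed point at step 1)


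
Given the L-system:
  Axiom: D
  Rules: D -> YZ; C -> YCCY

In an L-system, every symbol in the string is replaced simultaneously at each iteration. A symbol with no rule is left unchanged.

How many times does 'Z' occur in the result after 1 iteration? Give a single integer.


Answer: 1

Derivation:
Step 0: D  (0 'Z')
Step 1: YZ  (1 'Z')


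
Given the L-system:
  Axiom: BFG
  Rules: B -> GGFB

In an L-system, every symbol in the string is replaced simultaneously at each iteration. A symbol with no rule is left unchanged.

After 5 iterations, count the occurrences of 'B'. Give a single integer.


Step 0: BFG  (1 'B')
Step 1: GGFBFG  (1 'B')
Step 2: GGFGGFBFG  (1 'B')
Step 3: GGFGGFGGFBFG  (1 'B')
Step 4: GGFGGFGGFGGFBFG  (1 'B')
Step 5: GGFGGFGGFGGFGGFBFG  (1 'B')

Answer: 1


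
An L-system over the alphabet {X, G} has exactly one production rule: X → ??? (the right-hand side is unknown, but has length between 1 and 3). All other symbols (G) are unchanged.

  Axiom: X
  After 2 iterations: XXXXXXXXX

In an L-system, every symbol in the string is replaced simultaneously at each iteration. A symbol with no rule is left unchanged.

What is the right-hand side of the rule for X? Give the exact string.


Trying X → XXX:
  Step 0: X
  Step 1: XXX
  Step 2: XXXXXXXXX
Matches the given result.

Answer: XXX


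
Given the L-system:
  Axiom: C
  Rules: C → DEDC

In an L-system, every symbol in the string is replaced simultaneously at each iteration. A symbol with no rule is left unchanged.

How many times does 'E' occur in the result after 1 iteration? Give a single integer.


Answer: 1

Derivation:
Step 0: C  (0 'E')
Step 1: DEDC  (1 'E')


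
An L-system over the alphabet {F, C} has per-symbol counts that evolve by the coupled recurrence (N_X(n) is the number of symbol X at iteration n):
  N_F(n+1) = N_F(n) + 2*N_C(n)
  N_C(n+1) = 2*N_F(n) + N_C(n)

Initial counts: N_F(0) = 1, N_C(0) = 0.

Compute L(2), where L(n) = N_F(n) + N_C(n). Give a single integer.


Answer: 9

Derivation:
Step 0: N_F=1, N_C=0, L=1
Step 1: N_F=1, N_C=2, L=3
Step 2: N_F=5, N_C=4, L=9


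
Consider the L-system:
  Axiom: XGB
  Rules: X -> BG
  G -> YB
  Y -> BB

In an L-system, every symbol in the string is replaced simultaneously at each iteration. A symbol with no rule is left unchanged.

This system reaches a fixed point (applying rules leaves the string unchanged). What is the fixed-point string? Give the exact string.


Step 0: XGB
Step 1: BGYBB
Step 2: BYBBBBB
Step 3: BBBBBBBB
Step 4: BBBBBBBB  (unchanged — fixed point at step 3)

Answer: BBBBBBBB


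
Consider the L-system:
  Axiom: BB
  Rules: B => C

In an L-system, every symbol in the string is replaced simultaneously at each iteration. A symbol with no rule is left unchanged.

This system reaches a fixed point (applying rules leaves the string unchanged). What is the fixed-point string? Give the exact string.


Step 0: BB
Step 1: CC
Step 2: CC  (unchanged — fixed point at step 1)

Answer: CC


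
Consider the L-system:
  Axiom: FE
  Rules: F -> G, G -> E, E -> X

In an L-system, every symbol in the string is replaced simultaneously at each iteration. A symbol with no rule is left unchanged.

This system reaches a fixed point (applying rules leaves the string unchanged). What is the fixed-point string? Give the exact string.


Step 0: FE
Step 1: GX
Step 2: EX
Step 3: XX
Step 4: XX  (unchanged — fixed point at step 3)

Answer: XX


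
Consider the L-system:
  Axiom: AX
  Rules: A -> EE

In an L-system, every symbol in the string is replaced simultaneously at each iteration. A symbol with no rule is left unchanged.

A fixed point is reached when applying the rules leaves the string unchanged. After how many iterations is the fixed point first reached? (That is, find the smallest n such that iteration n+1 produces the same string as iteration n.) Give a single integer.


Answer: 1

Derivation:
Step 0: AX
Step 1: EEX
Step 2: EEX  (unchanged — fixed point at step 1)


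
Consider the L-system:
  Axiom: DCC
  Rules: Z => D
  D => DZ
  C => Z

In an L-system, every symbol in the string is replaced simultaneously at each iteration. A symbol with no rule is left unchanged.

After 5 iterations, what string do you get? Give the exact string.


Step 0: DCC
Step 1: DZZZ
Step 2: DZDDD
Step 3: DZDDZDZDZ
Step 4: DZDDZDZDDZDDZD
Step 5: DZDDZDZDDZDDZDZDDZDZDDZ

Answer: DZDDZDZDDZDDZDZDDZDZDDZ


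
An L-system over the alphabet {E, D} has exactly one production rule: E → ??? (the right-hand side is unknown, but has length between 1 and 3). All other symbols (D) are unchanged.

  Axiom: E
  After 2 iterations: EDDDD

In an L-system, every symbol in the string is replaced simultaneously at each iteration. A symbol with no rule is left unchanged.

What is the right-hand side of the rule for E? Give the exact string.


Trying E → EDD:
  Step 0: E
  Step 1: EDD
  Step 2: EDDDD
Matches the given result.

Answer: EDD


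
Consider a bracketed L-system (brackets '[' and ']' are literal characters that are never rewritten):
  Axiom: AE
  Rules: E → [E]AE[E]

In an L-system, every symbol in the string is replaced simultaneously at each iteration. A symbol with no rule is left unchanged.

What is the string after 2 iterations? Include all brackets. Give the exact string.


Answer: A[[E]AE[E]]A[E]AE[E][[E]AE[E]]

Derivation:
Step 0: AE
Step 1: A[E]AE[E]
Step 2: A[[E]AE[E]]A[E]AE[E][[E]AE[E]]


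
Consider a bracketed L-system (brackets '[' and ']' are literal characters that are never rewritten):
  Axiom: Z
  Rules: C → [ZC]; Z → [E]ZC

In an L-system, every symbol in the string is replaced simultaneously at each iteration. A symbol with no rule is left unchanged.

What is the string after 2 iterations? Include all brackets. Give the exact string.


Answer: [E][E]ZC[ZC]

Derivation:
Step 0: Z
Step 1: [E]ZC
Step 2: [E][E]ZC[ZC]


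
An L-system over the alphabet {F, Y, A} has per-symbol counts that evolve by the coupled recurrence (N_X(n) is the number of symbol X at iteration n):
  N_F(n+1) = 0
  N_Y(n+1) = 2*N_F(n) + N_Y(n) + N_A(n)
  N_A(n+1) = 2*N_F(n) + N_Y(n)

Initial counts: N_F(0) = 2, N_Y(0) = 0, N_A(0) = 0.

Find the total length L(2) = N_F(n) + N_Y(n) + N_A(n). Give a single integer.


Step 0: N_F=2, N_Y=0, N_A=0, L=2
Step 1: N_F=0, N_Y=4, N_A=4, L=8
Step 2: N_F=0, N_Y=8, N_A=4, L=12

Answer: 12


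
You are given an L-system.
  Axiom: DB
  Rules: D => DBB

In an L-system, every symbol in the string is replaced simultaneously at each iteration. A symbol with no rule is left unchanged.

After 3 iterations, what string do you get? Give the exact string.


Answer: DBBBBBBB

Derivation:
Step 0: DB
Step 1: DBBB
Step 2: DBBBBB
Step 3: DBBBBBBB


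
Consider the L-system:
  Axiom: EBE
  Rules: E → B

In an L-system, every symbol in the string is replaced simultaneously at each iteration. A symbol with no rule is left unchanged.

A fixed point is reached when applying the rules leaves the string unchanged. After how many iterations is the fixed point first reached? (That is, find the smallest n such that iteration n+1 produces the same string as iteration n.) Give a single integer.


Answer: 1

Derivation:
Step 0: EBE
Step 1: BBB
Step 2: BBB  (unchanged — fixed point at step 1)


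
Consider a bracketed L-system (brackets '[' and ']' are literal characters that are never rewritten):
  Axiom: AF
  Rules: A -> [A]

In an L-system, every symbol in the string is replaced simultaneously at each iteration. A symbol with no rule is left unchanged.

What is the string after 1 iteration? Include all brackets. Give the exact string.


Step 0: AF
Step 1: [A]F

Answer: [A]F


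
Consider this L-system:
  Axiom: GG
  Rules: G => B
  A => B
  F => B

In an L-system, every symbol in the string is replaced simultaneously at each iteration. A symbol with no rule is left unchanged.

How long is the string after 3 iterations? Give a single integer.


Answer: 2

Derivation:
Step 0: length = 2
Step 1: length = 2
Step 2: length = 2
Step 3: length = 2


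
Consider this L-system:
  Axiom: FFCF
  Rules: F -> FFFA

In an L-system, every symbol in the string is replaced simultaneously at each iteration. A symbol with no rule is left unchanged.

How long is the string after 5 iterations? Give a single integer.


Answer: 1093

Derivation:
Step 0: length = 4
Step 1: length = 13
Step 2: length = 40
Step 3: length = 121
Step 4: length = 364
Step 5: length = 1093


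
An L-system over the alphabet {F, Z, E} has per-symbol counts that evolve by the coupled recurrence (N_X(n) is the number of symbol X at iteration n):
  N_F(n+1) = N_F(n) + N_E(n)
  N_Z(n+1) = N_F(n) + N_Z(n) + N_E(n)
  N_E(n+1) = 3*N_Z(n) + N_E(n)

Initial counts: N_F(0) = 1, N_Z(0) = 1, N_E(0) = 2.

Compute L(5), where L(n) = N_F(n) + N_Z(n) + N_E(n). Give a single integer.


Answer: 1108

Derivation:
Step 0: N_F=1, N_Z=1, N_E=2, L=4
Step 1: N_F=3, N_Z=4, N_E=5, L=12
Step 2: N_F=8, N_Z=12, N_E=17, L=37
Step 3: N_F=25, N_Z=37, N_E=53, L=115
Step 4: N_F=78, N_Z=115, N_E=164, L=357
Step 5: N_F=242, N_Z=357, N_E=509, L=1108


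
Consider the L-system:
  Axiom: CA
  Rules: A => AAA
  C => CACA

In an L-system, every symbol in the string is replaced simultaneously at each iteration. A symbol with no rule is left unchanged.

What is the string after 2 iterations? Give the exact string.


Answer: CACAAAACACAAAAAAAAAAAAA

Derivation:
Step 0: CA
Step 1: CACAAAA
Step 2: CACAAAACACAAAAAAAAAAAAA


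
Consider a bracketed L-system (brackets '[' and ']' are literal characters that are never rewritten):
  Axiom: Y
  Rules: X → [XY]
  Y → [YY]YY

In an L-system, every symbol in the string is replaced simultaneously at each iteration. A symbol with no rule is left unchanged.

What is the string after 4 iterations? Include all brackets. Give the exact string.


Step 0: Y
Step 1: [YY]YY
Step 2: [[YY]YY[YY]YY][YY]YY[YY]YY
Step 3: [[[YY]YY[YY]YY][YY]YY[YY]YY[[YY]YY[YY]YY][YY]YY[YY]YY][[YY]YY[YY]YY][YY]YY[YY]YY[[YY]YY[YY]YY][YY]YY[YY]YY
Step 4: [[[[YY]YY[YY]YY][YY]YY[YY]YY[[YY]YY[YY]YY][YY]YY[YY]YY][[YY]YY[YY]YY][YY]YY[YY]YY[[YY]YY[YY]YY][YY]YY[YY]YY[[[YY]YY[YY]YY][YY]YY[YY]YY[[YY]YY[YY]YY][YY]YY[YY]YY][[YY]YY[YY]YY][YY]YY[YY]YY[[YY]YY[YY]YY][YY]YY[YY]YY][[[YY]YY[YY]YY][YY]YY[YY]YY[[YY]YY[YY]YY][YY]YY[YY]YY][[YY]YY[YY]YY][YY]YY[YY]YY[[YY]YY[YY]YY][YY]YY[YY]YY[[[YY]YY[YY]YY][YY]YY[YY]YY[[YY]YY[YY]YY][YY]YY[YY]YY][[YY]YY[YY]YY][YY]YY[YY]YY[[YY]YY[YY]YY][YY]YY[YY]YY

Answer: [[[[YY]YY[YY]YY][YY]YY[YY]YY[[YY]YY[YY]YY][YY]YY[YY]YY][[YY]YY[YY]YY][YY]YY[YY]YY[[YY]YY[YY]YY][YY]YY[YY]YY[[[YY]YY[YY]YY][YY]YY[YY]YY[[YY]YY[YY]YY][YY]YY[YY]YY][[YY]YY[YY]YY][YY]YY[YY]YY[[YY]YY[YY]YY][YY]YY[YY]YY][[[YY]YY[YY]YY][YY]YY[YY]YY[[YY]YY[YY]YY][YY]YY[YY]YY][[YY]YY[YY]YY][YY]YY[YY]YY[[YY]YY[YY]YY][YY]YY[YY]YY[[[YY]YY[YY]YY][YY]YY[YY]YY[[YY]YY[YY]YY][YY]YY[YY]YY][[YY]YY[YY]YY][YY]YY[YY]YY[[YY]YY[YY]YY][YY]YY[YY]YY


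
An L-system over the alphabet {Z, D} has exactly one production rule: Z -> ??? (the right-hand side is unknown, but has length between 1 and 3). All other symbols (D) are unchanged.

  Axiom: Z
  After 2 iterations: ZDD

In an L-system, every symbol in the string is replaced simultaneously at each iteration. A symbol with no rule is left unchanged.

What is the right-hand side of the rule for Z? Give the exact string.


Answer: ZD

Derivation:
Trying Z -> ZD:
  Step 0: Z
  Step 1: ZD
  Step 2: ZDD
Matches the given result.


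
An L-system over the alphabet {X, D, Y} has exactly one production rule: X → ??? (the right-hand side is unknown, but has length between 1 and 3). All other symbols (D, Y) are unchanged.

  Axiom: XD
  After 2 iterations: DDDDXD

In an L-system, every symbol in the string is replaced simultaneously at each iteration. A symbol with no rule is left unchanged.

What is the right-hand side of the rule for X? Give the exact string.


Answer: DDX

Derivation:
Trying X → DDX:
  Step 0: XD
  Step 1: DDXD
  Step 2: DDDDXD
Matches the given result.


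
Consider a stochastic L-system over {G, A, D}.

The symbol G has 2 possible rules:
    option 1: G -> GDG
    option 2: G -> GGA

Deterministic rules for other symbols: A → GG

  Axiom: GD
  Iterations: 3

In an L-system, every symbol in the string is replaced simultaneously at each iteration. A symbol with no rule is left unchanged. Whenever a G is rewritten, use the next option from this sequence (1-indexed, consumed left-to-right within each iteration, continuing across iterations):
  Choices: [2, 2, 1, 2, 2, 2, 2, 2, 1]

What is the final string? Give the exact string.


Answer: GGAGGAGGGGADGGAGGAGDGD

Derivation:
Step 0: GD
Step 1: GGAD  (used choices [2])
Step 2: GGAGDGGGD  (used choices [2, 1])
Step 3: GGAGGAGGGGADGGAGGAGDGD  (used choices [2, 2, 2, 2, 2, 1])


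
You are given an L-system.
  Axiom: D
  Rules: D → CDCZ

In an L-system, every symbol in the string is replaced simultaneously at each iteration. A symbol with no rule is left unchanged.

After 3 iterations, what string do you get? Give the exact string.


Step 0: D
Step 1: CDCZ
Step 2: CCDCZCZ
Step 3: CCCDCZCZCZ

Answer: CCCDCZCZCZ


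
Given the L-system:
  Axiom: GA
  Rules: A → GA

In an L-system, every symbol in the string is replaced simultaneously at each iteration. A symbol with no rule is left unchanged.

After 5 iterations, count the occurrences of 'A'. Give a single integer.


Answer: 1

Derivation:
Step 0: GA  (1 'A')
Step 1: GGA  (1 'A')
Step 2: GGGA  (1 'A')
Step 3: GGGGA  (1 'A')
Step 4: GGGGGA  (1 'A')
Step 5: GGGGGGA  (1 'A')


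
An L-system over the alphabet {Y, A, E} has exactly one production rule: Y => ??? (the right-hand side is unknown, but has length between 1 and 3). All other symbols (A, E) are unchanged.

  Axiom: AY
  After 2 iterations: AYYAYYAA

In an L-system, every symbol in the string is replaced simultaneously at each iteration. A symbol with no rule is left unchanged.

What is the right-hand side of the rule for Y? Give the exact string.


Trying Y => YYA:
  Step 0: AY
  Step 1: AYYA
  Step 2: AYYAYYAA
Matches the given result.

Answer: YYA


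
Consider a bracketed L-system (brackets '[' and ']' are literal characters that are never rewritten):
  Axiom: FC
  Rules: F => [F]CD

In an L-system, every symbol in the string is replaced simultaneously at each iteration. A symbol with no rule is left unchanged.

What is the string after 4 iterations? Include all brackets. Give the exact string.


Answer: [[[[F]CD]CD]CD]CDC

Derivation:
Step 0: FC
Step 1: [F]CDC
Step 2: [[F]CD]CDC
Step 3: [[[F]CD]CD]CDC
Step 4: [[[[F]CD]CD]CD]CDC


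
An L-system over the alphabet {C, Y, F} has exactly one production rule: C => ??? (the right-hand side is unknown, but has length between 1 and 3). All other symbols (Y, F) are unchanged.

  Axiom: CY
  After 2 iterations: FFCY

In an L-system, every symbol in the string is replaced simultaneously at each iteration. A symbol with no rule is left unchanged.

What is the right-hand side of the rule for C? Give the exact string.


Trying C => FC:
  Step 0: CY
  Step 1: FCY
  Step 2: FFCY
Matches the given result.

Answer: FC


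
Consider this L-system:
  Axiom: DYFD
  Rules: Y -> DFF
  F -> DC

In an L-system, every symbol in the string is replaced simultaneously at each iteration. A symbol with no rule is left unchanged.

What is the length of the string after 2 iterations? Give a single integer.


Step 0: length = 4
Step 1: length = 7
Step 2: length = 9

Answer: 9


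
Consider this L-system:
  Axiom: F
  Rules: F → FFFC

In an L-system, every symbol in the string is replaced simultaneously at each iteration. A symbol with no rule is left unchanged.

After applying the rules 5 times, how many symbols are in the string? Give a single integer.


Answer: 364

Derivation:
Step 0: length = 1
Step 1: length = 4
Step 2: length = 13
Step 3: length = 40
Step 4: length = 121
Step 5: length = 364


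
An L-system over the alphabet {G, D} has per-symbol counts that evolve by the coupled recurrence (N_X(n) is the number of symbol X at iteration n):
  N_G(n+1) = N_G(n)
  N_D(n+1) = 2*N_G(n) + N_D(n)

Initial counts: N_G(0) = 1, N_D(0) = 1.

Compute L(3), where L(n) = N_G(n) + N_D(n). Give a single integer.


Step 0: N_G=1, N_D=1, L=2
Step 1: N_G=1, N_D=3, L=4
Step 2: N_G=1, N_D=5, L=6
Step 3: N_G=1, N_D=7, L=8

Answer: 8


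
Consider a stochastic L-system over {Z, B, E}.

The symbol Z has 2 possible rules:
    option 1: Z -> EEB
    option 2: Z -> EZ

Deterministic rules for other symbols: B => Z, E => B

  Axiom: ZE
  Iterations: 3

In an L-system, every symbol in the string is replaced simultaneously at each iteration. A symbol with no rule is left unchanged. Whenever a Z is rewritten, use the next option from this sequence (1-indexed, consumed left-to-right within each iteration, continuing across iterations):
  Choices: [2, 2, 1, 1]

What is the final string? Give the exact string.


Step 0: ZE
Step 1: EZB  (used choices [2])
Step 2: BEZZ  (used choices [2])
Step 3: ZBEEBEEB  (used choices [1, 1])

Answer: ZBEEBEEB


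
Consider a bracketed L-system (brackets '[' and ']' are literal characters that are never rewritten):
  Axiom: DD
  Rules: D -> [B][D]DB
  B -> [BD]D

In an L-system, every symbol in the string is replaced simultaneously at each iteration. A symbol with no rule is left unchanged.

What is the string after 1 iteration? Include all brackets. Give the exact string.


Step 0: DD
Step 1: [B][D]DB[B][D]DB

Answer: [B][D]DB[B][D]DB


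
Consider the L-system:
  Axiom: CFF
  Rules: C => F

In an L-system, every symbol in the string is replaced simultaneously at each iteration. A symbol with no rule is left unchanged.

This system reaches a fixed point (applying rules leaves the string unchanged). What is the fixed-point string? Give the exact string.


Answer: FFF

Derivation:
Step 0: CFF
Step 1: FFF
Step 2: FFF  (unchanged — fixed point at step 1)


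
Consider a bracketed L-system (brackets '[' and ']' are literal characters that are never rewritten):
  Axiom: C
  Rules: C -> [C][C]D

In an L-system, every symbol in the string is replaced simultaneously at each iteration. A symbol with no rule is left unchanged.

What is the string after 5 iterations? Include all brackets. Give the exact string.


Step 0: C
Step 1: [C][C]D
Step 2: [[C][C]D][[C][C]D]D
Step 3: [[[C][C]D][[C][C]D]D][[[C][C]D][[C][C]D]D]D
Step 4: [[[[C][C]D][[C][C]D]D][[[C][C]D][[C][C]D]D]D][[[[C][C]D][[C][C]D]D][[[C][C]D][[C][C]D]D]D]D
Step 5: [[[[[C][C]D][[C][C]D]D][[[C][C]D][[C][C]D]D]D][[[[C][C]D][[C][C]D]D][[[C][C]D][[C][C]D]D]D]D][[[[[C][C]D][[C][C]D]D][[[C][C]D][[C][C]D]D]D][[[[C][C]D][[C][C]D]D][[[C][C]D][[C][C]D]D]D]D]D

Answer: [[[[[C][C]D][[C][C]D]D][[[C][C]D][[C][C]D]D]D][[[[C][C]D][[C][C]D]D][[[C][C]D][[C][C]D]D]D]D][[[[[C][C]D][[C][C]D]D][[[C][C]D][[C][C]D]D]D][[[[C][C]D][[C][C]D]D][[[C][C]D][[C][C]D]D]D]D]D


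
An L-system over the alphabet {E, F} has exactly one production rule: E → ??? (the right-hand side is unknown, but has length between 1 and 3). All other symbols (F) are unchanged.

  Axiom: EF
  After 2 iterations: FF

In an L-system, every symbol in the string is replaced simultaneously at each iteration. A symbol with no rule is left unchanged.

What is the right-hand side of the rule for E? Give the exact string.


Answer: F

Derivation:
Trying E → F:
  Step 0: EF
  Step 1: FF
  Step 2: FF
Matches the given result.


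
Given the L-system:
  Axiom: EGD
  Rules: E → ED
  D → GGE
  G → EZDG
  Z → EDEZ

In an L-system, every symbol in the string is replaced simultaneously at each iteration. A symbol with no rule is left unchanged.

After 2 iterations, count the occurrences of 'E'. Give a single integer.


Step 0: EGD  (1 'E')
Step 1: EDEZDGGGE  (3 'E')
Step 2: EDGGEEDEDEZGGEEZDGEZDGEZDGED  (10 'E')

Answer: 10


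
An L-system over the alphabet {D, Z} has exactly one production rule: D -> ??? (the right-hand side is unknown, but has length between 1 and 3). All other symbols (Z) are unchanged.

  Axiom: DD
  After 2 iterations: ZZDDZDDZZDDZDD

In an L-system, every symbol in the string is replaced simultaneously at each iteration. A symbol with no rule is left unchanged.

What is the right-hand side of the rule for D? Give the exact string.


Trying D -> ZDD:
  Step 0: DD
  Step 1: ZDDZDD
  Step 2: ZZDDZDDZZDDZDD
Matches the given result.

Answer: ZDD


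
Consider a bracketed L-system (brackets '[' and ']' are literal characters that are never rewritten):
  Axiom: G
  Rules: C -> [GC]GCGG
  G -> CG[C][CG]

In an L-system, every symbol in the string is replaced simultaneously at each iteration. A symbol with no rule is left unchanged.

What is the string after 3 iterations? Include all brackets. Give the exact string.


Answer: [CG[C][CG][GC]GCGG]CG[C][CG][GC]GCGGCG[C][CG]CG[C][CG][GC]GCGGCG[C][CG][[GC]GCGG][[GC]GCGGCG[C][CG]][[CG[C][CG][GC]GCGG]CG[C][CG][GC]GCGGCG[C][CG]CG[C][CG]][[CG[C][CG][GC]GCGG]CG[C][CG][GC]GCGGCG[C][CG]CG[C][CG][GC]GCGGCG[C][CG][[GC]GCGG][[GC]GCGGCG[C][CG]]]

Derivation:
Step 0: G
Step 1: CG[C][CG]
Step 2: [GC]GCGGCG[C][CG][[GC]GCGG][[GC]GCGGCG[C][CG]]
Step 3: [CG[C][CG][GC]GCGG]CG[C][CG][GC]GCGGCG[C][CG]CG[C][CG][GC]GCGGCG[C][CG][[GC]GCGG][[GC]GCGGCG[C][CG]][[CG[C][CG][GC]GCGG]CG[C][CG][GC]GCGGCG[C][CG]CG[C][CG]][[CG[C][CG][GC]GCGG]CG[C][CG][GC]GCGGCG[C][CG]CG[C][CG][GC]GCGGCG[C][CG][[GC]GCGG][[GC]GCGGCG[C][CG]]]


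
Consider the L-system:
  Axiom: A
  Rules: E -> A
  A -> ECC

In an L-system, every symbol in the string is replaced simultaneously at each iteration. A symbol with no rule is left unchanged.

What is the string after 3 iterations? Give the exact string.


Step 0: A
Step 1: ECC
Step 2: ACC
Step 3: ECCCC

Answer: ECCCC


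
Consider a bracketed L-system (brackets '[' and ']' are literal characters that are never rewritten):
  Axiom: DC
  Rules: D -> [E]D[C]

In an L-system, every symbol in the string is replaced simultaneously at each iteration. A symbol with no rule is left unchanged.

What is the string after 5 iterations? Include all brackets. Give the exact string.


Answer: [E][E][E][E][E]D[C][C][C][C][C]C

Derivation:
Step 0: DC
Step 1: [E]D[C]C
Step 2: [E][E]D[C][C]C
Step 3: [E][E][E]D[C][C][C]C
Step 4: [E][E][E][E]D[C][C][C][C]C
Step 5: [E][E][E][E][E]D[C][C][C][C][C]C


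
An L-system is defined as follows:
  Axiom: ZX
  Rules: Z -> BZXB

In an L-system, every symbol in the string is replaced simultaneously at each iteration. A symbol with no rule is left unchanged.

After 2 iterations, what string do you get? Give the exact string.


Answer: BBZXBXBX

Derivation:
Step 0: ZX
Step 1: BZXBX
Step 2: BBZXBXBX


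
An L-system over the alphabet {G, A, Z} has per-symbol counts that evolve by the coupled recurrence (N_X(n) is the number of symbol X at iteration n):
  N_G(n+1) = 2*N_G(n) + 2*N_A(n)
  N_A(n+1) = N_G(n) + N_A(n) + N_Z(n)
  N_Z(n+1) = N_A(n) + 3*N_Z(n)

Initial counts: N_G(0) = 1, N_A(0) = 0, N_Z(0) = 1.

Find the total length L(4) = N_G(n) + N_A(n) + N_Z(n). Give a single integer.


Answer: 354

Derivation:
Step 0: N_G=1, N_A=0, N_Z=1, L=2
Step 1: N_G=2, N_A=2, N_Z=3, L=7
Step 2: N_G=8, N_A=7, N_Z=11, L=26
Step 3: N_G=30, N_A=26, N_Z=40, L=96
Step 4: N_G=112, N_A=96, N_Z=146, L=354


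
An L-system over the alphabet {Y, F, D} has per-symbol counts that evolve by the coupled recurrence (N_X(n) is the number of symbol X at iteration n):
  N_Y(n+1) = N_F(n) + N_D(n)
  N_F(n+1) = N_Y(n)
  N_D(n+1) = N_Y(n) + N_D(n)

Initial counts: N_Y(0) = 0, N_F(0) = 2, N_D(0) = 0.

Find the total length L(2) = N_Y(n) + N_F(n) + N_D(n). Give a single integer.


Step 0: N_Y=0, N_F=2, N_D=0, L=2
Step 1: N_Y=2, N_F=0, N_D=0, L=2
Step 2: N_Y=0, N_F=2, N_D=2, L=4

Answer: 4


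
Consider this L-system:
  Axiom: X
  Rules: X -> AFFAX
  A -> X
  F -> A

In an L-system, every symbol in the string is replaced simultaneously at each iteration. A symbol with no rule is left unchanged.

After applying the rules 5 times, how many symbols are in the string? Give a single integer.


Answer: 109

Derivation:
Step 0: length = 1
Step 1: length = 5
Step 2: length = 9
Step 3: length = 21
Step 4: length = 49
Step 5: length = 109


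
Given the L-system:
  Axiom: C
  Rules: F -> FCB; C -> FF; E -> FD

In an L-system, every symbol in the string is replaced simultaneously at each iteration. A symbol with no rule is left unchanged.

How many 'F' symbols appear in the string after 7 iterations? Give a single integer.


Answer: 86

Derivation:
Step 0: C  (0 'F')
Step 1: FF  (2 'F')
Step 2: FCBFCB  (2 'F')
Step 3: FCBFFBFCBFFB  (6 'F')
Step 4: FCBFFBFCBFCBBFCBFFBFCBFCBB  (10 'F')
Step 5: FCBFFBFCBFCBBFCBFFBFCBFFBBFCBFFBFCBFCBBFCBFFBFCBFFBB  (22 'F')
Step 6: FCBFFBFCBFCBBFCBFFBFCBFFBBFCBFFBFCBFCBBFCBFFBFCBFCBBBFCBFFBFCBFCBBFCBFFBFCBFFBBFCBFFBFCBFCBBFCBFFBFCBFCBBB  (42 'F')
Step 7: FCBFFBFCBFCBBFCBFFBFCBFFBBFCBFFBFCBFCBBFCBFFBFCBFCBBBFCBFFBFCBFCBBFCBFFBFCBFFBBFCBFFBFCBFCBBFCBFFBFCBFFBBBFCBFFBFCBFCBBFCBFFBFCBFFBBFCBFFBFCBFCBBFCBFFBFCBFCBBBFCBFFBFCBFCBBFCBFFBFCBFFBBFCBFFBFCBFCBBFCBFFBFCBFFBBB  (86 'F')


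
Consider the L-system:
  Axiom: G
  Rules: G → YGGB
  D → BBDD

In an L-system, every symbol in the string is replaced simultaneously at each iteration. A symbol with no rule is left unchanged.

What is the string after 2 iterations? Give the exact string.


Answer: YYGGBYGGBB

Derivation:
Step 0: G
Step 1: YGGB
Step 2: YYGGBYGGBB


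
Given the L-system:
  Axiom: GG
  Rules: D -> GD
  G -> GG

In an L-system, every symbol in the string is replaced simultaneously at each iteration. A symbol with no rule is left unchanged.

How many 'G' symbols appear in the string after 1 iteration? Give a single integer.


Step 0: GG  (2 'G')
Step 1: GGGG  (4 'G')

Answer: 4


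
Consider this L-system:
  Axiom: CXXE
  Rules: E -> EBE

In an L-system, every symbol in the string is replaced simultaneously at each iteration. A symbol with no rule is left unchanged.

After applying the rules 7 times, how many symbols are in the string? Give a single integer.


Step 0: length = 4
Step 1: length = 6
Step 2: length = 10
Step 3: length = 18
Step 4: length = 34
Step 5: length = 66
Step 6: length = 130
Step 7: length = 258

Answer: 258


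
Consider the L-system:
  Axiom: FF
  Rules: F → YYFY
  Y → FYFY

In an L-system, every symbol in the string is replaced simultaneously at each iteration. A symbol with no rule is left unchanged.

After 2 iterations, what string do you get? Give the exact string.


Answer: FYFYFYFYYYFYFYFYFYFYFYFYYYFYFYFY

Derivation:
Step 0: FF
Step 1: YYFYYYFY
Step 2: FYFYFYFYYYFYFYFYFYFYFYFYYYFYFYFY


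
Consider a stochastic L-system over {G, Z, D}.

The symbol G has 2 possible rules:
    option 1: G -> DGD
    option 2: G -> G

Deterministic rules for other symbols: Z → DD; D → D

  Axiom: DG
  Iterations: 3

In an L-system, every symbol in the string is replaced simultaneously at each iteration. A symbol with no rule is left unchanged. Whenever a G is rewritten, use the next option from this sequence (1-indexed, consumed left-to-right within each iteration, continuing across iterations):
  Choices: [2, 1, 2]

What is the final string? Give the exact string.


Step 0: DG
Step 1: DG  (used choices [2])
Step 2: DDGD  (used choices [1])
Step 3: DDGD  (used choices [2])

Answer: DDGD


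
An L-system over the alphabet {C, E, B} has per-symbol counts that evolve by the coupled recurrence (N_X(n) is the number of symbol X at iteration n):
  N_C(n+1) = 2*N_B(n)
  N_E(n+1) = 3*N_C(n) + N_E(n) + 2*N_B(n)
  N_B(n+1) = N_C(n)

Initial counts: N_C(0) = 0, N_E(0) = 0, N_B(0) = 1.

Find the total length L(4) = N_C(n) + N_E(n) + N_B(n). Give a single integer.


Answer: 28

Derivation:
Step 0: N_C=0, N_E=0, N_B=1, L=1
Step 1: N_C=2, N_E=2, N_B=0, L=4
Step 2: N_C=0, N_E=8, N_B=2, L=10
Step 3: N_C=4, N_E=12, N_B=0, L=16
Step 4: N_C=0, N_E=24, N_B=4, L=28


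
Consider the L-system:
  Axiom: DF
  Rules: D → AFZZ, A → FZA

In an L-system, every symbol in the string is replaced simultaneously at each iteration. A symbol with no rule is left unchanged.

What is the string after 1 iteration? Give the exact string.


Answer: AFZZF

Derivation:
Step 0: DF
Step 1: AFZZF


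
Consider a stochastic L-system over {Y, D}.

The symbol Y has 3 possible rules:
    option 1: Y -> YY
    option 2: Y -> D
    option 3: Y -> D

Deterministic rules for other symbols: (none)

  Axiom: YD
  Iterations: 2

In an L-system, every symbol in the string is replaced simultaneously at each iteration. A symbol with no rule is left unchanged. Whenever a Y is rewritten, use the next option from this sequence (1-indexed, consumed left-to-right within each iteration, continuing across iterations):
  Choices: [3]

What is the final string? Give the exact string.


Step 0: YD
Step 1: DD  (used choices [3])
Step 2: DD  (used choices [])

Answer: DD


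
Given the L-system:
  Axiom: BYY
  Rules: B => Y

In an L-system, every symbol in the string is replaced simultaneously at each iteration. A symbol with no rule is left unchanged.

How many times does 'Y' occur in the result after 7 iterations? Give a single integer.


Step 0: BYY  (2 'Y')
Step 1: YYY  (3 'Y')
Step 2: YYY  (3 'Y')
Step 3: YYY  (3 'Y')
Step 4: YYY  (3 'Y')
Step 5: YYY  (3 'Y')
Step 6: YYY  (3 'Y')
Step 7: YYY  (3 'Y')

Answer: 3


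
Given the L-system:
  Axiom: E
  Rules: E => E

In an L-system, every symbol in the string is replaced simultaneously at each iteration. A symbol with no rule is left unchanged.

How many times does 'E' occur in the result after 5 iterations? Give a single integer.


Answer: 1

Derivation:
Step 0: E  (1 'E')
Step 1: E  (1 'E')
Step 2: E  (1 'E')
Step 3: E  (1 'E')
Step 4: E  (1 'E')
Step 5: E  (1 'E')


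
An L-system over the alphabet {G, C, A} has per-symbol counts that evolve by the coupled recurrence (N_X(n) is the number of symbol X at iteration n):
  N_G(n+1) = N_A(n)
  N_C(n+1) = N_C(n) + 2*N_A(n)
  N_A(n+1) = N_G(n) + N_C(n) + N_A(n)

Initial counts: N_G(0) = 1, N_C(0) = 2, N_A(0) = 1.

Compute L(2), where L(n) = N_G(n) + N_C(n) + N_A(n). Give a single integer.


Answer: 25

Derivation:
Step 0: N_G=1, N_C=2, N_A=1, L=4
Step 1: N_G=1, N_C=4, N_A=4, L=9
Step 2: N_G=4, N_C=12, N_A=9, L=25


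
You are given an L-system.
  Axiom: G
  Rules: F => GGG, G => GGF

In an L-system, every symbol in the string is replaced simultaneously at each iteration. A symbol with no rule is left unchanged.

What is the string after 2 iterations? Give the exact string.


Answer: GGFGGFGGG

Derivation:
Step 0: G
Step 1: GGF
Step 2: GGFGGFGGG


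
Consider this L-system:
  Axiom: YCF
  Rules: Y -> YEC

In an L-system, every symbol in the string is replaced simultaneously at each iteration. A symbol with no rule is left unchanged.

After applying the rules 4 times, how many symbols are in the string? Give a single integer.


Step 0: length = 3
Step 1: length = 5
Step 2: length = 7
Step 3: length = 9
Step 4: length = 11

Answer: 11


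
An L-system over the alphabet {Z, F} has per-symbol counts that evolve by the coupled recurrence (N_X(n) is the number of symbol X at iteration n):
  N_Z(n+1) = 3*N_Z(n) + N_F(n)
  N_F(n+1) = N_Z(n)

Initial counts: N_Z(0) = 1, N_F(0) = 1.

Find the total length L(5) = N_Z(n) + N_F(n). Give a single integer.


Answer: 611

Derivation:
Step 0: N_Z=1, N_F=1, L=2
Step 1: N_Z=4, N_F=1, L=5
Step 2: N_Z=13, N_F=4, L=17
Step 3: N_Z=43, N_F=13, L=56
Step 4: N_Z=142, N_F=43, L=185
Step 5: N_Z=469, N_F=142, L=611


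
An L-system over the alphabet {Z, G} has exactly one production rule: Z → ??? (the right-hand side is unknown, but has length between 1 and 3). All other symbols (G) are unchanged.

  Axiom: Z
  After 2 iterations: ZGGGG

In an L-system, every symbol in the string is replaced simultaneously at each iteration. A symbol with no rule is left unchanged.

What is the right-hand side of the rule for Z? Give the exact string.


Answer: ZGG

Derivation:
Trying Z → ZGG:
  Step 0: Z
  Step 1: ZGG
  Step 2: ZGGGG
Matches the given result.


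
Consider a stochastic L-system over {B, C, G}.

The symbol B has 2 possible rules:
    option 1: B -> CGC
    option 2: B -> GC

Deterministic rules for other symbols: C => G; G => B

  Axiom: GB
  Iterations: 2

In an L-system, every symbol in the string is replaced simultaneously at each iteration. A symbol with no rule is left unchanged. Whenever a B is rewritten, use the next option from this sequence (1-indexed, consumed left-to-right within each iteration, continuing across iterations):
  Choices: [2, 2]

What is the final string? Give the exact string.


Answer: GCBG

Derivation:
Step 0: GB
Step 1: BGC  (used choices [2])
Step 2: GCBG  (used choices [2])


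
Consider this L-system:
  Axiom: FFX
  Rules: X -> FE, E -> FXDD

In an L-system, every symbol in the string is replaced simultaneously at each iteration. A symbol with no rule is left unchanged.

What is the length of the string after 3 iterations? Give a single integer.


Step 0: length = 3
Step 1: length = 4
Step 2: length = 7
Step 3: length = 8

Answer: 8


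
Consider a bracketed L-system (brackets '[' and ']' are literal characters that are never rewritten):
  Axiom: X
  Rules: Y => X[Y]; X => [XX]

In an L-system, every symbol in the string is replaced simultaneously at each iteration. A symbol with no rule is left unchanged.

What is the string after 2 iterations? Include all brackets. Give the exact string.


Step 0: X
Step 1: [XX]
Step 2: [[XX][XX]]

Answer: [[XX][XX]]


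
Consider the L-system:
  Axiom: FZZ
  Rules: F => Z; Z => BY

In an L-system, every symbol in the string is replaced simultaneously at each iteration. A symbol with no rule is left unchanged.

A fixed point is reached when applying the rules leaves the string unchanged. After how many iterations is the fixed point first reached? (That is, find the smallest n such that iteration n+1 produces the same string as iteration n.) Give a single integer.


Step 0: FZZ
Step 1: ZBYBY
Step 2: BYBYBY
Step 3: BYBYBY  (unchanged — fixed point at step 2)

Answer: 2


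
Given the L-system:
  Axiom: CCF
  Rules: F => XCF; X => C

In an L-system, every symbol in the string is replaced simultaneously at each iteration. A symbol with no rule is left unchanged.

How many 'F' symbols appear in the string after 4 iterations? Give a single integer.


Step 0: CCF  (1 'F')
Step 1: CCXCF  (1 'F')
Step 2: CCCCXCF  (1 'F')
Step 3: CCCCCCXCF  (1 'F')
Step 4: CCCCCCCCXCF  (1 'F')

Answer: 1


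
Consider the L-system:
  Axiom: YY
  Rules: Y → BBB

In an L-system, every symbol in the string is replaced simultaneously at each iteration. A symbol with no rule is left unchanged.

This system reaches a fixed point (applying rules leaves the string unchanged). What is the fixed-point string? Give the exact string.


Answer: BBBBBB

Derivation:
Step 0: YY
Step 1: BBBBBB
Step 2: BBBBBB  (unchanged — fixed point at step 1)


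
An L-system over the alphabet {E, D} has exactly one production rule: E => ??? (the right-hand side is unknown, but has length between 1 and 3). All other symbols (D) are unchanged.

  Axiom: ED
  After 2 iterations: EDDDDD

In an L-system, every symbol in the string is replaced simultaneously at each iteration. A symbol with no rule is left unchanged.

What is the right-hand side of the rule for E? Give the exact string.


Trying E => EDD:
  Step 0: ED
  Step 1: EDDD
  Step 2: EDDDDD
Matches the given result.

Answer: EDD


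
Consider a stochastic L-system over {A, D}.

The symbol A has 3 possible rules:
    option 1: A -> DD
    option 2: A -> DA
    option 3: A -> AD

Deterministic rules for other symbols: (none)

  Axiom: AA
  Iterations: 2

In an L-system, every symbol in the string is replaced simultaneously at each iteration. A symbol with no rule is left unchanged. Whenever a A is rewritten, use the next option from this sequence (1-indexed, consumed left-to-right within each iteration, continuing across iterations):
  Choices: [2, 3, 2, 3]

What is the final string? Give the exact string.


Answer: DDAADD

Derivation:
Step 0: AA
Step 1: DAAD  (used choices [2, 3])
Step 2: DDAADD  (used choices [2, 3])


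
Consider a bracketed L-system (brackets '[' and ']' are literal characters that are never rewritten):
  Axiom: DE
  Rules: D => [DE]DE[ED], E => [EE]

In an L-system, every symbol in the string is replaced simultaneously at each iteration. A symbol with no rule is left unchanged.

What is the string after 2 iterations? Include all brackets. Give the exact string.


Step 0: DE
Step 1: [DE]DE[ED][EE]
Step 2: [[DE]DE[ED][EE]][DE]DE[ED][EE][[EE][DE]DE[ED]][[EE][EE]]

Answer: [[DE]DE[ED][EE]][DE]DE[ED][EE][[EE][DE]DE[ED]][[EE][EE]]


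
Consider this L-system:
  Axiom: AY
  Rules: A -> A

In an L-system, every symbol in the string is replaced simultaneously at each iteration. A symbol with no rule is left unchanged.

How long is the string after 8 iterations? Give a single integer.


Answer: 2

Derivation:
Step 0: length = 2
Step 1: length = 2
Step 2: length = 2
Step 3: length = 2
Step 4: length = 2
Step 5: length = 2
Step 6: length = 2
Step 7: length = 2
Step 8: length = 2


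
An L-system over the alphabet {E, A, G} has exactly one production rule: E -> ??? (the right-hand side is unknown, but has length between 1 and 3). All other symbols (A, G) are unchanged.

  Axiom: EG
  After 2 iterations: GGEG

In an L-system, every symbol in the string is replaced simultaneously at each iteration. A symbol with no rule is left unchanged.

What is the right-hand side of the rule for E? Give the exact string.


Answer: GE

Derivation:
Trying E -> GE:
  Step 0: EG
  Step 1: GEG
  Step 2: GGEG
Matches the given result.
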